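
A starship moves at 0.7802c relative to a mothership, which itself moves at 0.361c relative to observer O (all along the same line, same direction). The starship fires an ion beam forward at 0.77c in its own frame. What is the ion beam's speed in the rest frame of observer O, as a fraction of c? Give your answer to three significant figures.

Apply u = (u'+v)/(1+u'v) twice. Ion beam in the mothership frame: (0.77+0.7802)/(1+0.77·0.7802) = 1.5502/1.600754 = 0.96842c.
That velocity, transformed to the rest frame of observer O: (0.96842+0.361)/(1+0.96842·0.361) = 1.32942/1.34959962 = 0.98505c.

0.985c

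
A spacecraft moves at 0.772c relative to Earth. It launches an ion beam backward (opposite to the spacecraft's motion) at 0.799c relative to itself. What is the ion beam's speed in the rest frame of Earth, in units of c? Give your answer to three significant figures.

Relativistic velocity addition: u = (u' + v)/(1 + u'v/c²), with u' = −0.799c and v = 0.772c.
Numerator: −0.799 + 0.772 = −0.027. Denominator: 1 + (−0.799)(0.772) = 0.383172.
u = −0.027/0.383172 = −0.070464, so the speed is 0.0705c.

0.0705c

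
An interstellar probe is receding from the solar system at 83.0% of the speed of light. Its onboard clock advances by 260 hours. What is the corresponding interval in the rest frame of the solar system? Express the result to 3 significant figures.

466 hours

Lorentz factor: γ = (1 − 0.6889)^(−1/2) = 1.7929.
Time dilation: Δt = γ·Δτ = 1.7929 × 260 = 466 hours.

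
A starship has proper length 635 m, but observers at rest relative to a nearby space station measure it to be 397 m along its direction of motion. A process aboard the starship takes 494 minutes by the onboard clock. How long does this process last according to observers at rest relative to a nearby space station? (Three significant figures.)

790 minutes

From L = L₀/γ: γ = 635/397 = 1.5995.
Δt = γΔτ = 1.5995 × 494 = 790 minutes.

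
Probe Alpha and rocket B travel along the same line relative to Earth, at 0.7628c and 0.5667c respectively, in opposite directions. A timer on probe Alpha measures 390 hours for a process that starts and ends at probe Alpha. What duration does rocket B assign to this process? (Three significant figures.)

Speed of probe Alpha in rocket B's frame: u = (v_A + v_B)/(1 + v_A v_B/c²) = (0.7628 + 0.5667)/(1 + 0.7628×0.5667) = 1.3295/1.43227876 = 0.92824; |u| = 0.92824c.
At |u| = 0.92824c, γ = (1 − 0.861629)^(−1/2) = 2.6883.
The clock on probe Alpha records proper time, so rocket B measures Δt = γΔτ = 2.6883 × 390 = 1050 hours.

1050 hours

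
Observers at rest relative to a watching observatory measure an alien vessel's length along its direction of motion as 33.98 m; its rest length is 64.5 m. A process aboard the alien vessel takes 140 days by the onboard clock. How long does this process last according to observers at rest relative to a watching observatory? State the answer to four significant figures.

From L = L₀/γ: γ = 64.5/33.98 = 1.89818.
The same γ dilates the second interval: 1.89818 × 140 days = 265.7 days.

265.7 days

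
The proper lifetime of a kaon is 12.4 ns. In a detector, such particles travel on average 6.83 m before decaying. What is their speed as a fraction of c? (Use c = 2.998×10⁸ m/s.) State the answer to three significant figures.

0.878c

Lab distance = (lab lifetime)·v = γτ·βc, so βγ = d/(cτ) = 6.830/(2.998×10⁸ × 1.240×10^-8) = 1.8372.
With βγ = 1.8372: γ² = 1 + (βγ)² = 4.3753, and β = (βγ)/γ = 1.8372/2.09172 = 0.878.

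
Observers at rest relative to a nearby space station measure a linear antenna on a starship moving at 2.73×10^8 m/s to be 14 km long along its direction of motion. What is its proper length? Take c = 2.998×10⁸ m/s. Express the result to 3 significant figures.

33.9 km

β = v/c = (2.73×10^8 m/s)/(2.998×10⁸ m/s) = 0.910607.
With β = 0.910607, γ = 1/√(1 − 0.910607²) = 1/√0.1707949 = 2.4197.
Proper length: L₀ = γ·L = 2.4197 × 14 = 33.9 km.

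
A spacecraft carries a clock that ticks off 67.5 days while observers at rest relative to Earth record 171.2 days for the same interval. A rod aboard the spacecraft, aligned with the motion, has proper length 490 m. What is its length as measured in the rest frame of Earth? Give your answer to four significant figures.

193.2 m

γ = Δt/Δτ = 171.2/67.5 = 2.5363.
L = L₀/γ = 490/2.5363 = 193.2 m.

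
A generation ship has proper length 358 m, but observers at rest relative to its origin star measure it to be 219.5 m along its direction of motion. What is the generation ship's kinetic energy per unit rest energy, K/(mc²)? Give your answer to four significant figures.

γ = L₀/L = 358/219.5 = 1.63098.
Since K = (γ−1)mc², K/(mc²) = 1.63098 − 1 = 0.6310.

0.6310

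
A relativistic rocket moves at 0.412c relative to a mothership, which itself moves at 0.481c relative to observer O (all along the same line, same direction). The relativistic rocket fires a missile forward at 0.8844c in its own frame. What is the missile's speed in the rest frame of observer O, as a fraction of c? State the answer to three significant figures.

0.982c

Apply u = (u'+v)/(1+u'v) twice. Missile in the mothership frame: (0.8844+0.412)/(1+0.8844·0.412) = 1.2964/1.3643728 = 0.95018c.
That velocity, transformed to the rest frame of observer O: (0.95018+0.481)/(1+0.95018·0.481) = 1.43118/1.45703658 = 0.98225c.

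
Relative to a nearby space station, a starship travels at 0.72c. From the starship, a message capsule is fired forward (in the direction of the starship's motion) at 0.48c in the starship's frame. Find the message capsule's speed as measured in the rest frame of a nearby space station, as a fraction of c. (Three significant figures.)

Relativistic velocity addition: u = (u' + v)/(1 + u'v/c²), with u' = 0.48c and v = 0.72c.
Numerator: 0.48 + 0.72 = 1.2. Denominator: 1 + (0.48)(0.72) = 1.3456.
u = 1.2/1.3456 = 0.8918, so the speed is 0.892c.

0.892c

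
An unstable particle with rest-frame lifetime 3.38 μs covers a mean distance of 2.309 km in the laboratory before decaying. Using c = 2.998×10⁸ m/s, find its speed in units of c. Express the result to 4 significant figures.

d = βγcτ ⇒ βγ = d/(cτ) = 2309 m / (1013.324 m) = 2.2786.
β = (βγ)/√(1+(βγ)²) = 2.2786/√6.19202 = 0.9157.

0.9157c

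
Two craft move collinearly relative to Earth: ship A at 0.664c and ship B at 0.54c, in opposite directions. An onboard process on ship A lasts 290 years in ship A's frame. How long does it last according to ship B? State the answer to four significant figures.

Transform ship A's velocity into ship B's frame: (0.664 + 0.54)/(1 + 0.664·0.54) = 1.204/1.35856, so the relative speed is 0.88623c.
At |u| = 0.88623c, γ = (1 − 0.785404)^(−1/2) = 2.1587.
The clock on ship A records proper time, so ship B measures Δt = γΔτ = 2.1587 × 290 = 626.0 years.

626.0 years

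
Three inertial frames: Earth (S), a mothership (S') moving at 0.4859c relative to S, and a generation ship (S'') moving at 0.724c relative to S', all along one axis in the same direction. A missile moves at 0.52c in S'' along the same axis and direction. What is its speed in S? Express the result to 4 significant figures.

Compose velocities in two stages. Stage 1 (into S'): u₁ = (0.52+0.724)/(1+0.52×0.724) = 0.90375.
Stage 2 (into S): u = (0.90375+0.4859)/(1+0.90375×0.4859) = 0.96562, so the speed is 0.9656c.

0.9656c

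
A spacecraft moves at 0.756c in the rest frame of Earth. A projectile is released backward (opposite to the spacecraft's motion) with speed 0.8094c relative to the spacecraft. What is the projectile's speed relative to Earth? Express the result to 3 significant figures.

0.138c

In units of c, u = (u' + v)/(1 + u'v) with u' = −0.8094 and v = 0.756.
Numerator: −0.8094 + 0.756 = −0.0534. Denominator: 1 + (−0.8094)(0.756) = 0.3880936.
u = −0.0534/0.3880936 = −0.1376, so the speed is 0.138c.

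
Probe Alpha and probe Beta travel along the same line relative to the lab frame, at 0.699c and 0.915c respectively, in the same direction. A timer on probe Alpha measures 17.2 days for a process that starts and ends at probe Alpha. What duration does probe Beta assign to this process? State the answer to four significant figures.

Transform probe Alpha's velocity into probe Beta's frame: (0.699 − 0.915)/(1 − 0.699·0.915) = −0.216/0.360415, so the relative speed is 0.59931c.
At |u| = 0.59931c, γ = (1 − 0.359172)^(−1/2) = 1.2492.
The clock on probe Alpha records proper time, so probe Beta measures Δt = γΔτ = 1.2492 × 17.2 = 21.49 days.

21.49 days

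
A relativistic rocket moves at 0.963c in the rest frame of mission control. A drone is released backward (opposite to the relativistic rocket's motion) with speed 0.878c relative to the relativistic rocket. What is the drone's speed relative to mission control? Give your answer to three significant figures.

0.550c

In units of c, u = (u' + v)/(1 + u'v) with u' = −0.878 and v = 0.963.
Numerator: −0.878 + 0.963 = 0.085. Denominator: 1 + (−0.878)(0.963) = 0.154486.
u = 0.085/0.154486 = 0.55021, so the speed is 0.550c.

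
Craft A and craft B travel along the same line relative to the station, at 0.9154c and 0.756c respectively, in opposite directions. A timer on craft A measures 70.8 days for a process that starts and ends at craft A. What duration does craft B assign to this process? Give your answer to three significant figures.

The velocity of craft A relative to craft B is (0.9154 + 0.756)c / (1 + 0.9154×0.756) = 0.9878c; relative speed 0.9878c.
At |u| = 0.9878c, γ = (1 − 0.975749)^(−1/2) = 6.4215.
The clock on craft A records proper time, so craft B measures Δt = γΔτ = 6.4215 × 70.8 = 455 days.

455 days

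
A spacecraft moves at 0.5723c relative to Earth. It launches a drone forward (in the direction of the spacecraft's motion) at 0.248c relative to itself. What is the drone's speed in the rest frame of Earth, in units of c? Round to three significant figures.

In units of c, u = (u' + v)/(1 + u'v) with u' = 0.248 and v = 0.5723.
Numerator: 0.248 + 0.5723 = 0.8203. Denominator: 1 + (0.248)(0.5723) = 1.1419304.
u = 0.8203/1.1419304 = 0.71835, so the speed is 0.718c.

0.718c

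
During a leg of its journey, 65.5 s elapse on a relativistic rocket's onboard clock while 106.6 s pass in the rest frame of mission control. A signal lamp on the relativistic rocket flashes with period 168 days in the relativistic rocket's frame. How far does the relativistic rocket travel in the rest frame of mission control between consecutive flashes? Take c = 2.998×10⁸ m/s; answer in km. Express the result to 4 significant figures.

From Δt = γΔτ: γ = 106.6/65.5 = 1.62748.
β = √(1 − 1/γ²) = 0.78896. Lab-frame period = γτ = 1.62748×168 days = 273.42 days. Distance = βc × γτ = 0.78896 × 2.998×10⁸ m/s × 23623488 s = 5.5877×10^15 m = 5.588×10^12 km.

5.588×10^12 km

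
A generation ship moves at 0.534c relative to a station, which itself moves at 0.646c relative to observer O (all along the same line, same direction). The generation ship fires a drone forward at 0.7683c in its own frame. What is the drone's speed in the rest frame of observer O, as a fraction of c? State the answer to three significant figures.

0.983c

Compose velocities in two stages. Stage 1 (into S'): u₁ = (0.7683+0.534)/(1+0.7683×0.534) = 0.92344.
Stage 2 (into S): u = (0.92344+0.646)/(1+0.92344×0.646) = 0.98302, so the speed is 0.983c.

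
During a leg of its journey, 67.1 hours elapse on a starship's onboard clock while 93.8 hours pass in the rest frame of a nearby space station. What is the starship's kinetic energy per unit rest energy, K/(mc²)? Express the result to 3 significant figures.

0.398

The time-dilation ratio gives γ = 93.8/67.1 = 1.39791.
Since K = (γ−1)mc², K/(mc²) = 1.39791 − 1 = 0.398.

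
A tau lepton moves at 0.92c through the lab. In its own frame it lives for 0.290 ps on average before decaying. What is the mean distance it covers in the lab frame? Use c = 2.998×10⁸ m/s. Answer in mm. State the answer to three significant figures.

0.204 mm

γ = 1/√(1 − β²) = 1/√(1 − 0.8464) = 1/√0.1536 = 1/0.391918 = 2.5516.
Lab-frame lifetime: Δt = γτ = 2.5516 × 0.290 ps = 0.73996 ps.
Distance: d = vΔt = 0.92 × 2.998×10⁸ m/s × 7.3996×10^-13 s = 2.04×10^-4 m = 0.204 mm.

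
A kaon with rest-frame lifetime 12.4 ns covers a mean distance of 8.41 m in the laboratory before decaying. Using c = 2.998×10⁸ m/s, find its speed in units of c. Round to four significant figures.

d = βγcτ ⇒ βγ = d/(cτ) = 8.410 m / (3.71752 m) = 2.2623.
β = (βγ)/√(1+(βγ)²) = 2.2623/√6.118 = 0.9146.

0.9146c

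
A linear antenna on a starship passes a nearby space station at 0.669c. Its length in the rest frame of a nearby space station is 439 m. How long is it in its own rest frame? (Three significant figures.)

γ = 1/√(1 − β²) = 1/√(1 − 0.447561) = 1/√0.552439 = 1/0.743262 = 1.3454.
Proper length: L₀ = γ·L = 1.3454 × 439 = 591 m.

591 m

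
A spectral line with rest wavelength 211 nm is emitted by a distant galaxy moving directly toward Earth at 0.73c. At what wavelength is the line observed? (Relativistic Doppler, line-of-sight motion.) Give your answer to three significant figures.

Relativistic Doppler for wavelength: λ_obs = λ_src · √((1−β)/(1+β)).
With β = 0.73: factor = √(0.27/1.73) = 0.39506.
λ_obs = 211 × 0.39506 = 83.4 nm.

83.4 nm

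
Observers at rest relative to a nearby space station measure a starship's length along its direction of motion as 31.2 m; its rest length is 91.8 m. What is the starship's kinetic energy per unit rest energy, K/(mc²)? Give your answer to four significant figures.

1.942

Length contraction gives γ = L₀/L = 91.8/31.2 = 2.94231.
Since K = (γ−1)mc², K/(mc²) = 2.94231 − 1 = 1.942.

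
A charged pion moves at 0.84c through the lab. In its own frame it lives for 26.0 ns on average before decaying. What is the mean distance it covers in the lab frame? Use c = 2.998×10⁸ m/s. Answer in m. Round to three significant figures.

γ = 1/√(1 − β²) = 1/√(1 − 0.7056) = 1/√0.2944 = 1/0.542586 = 1.843.
Lab-frame lifetime: Δt = γτ = 1.843 × 26.0 ns = 47.918 ns.
Distance: d = vΔt = 0.84 × 2.998×10⁸ m/s × 4.7918×10^-8 s = 12.1 m.

12.1 m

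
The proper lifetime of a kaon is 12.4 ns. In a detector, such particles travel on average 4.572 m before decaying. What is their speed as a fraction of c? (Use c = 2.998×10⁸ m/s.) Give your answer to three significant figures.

0.776c

Let x = d/(cτ) = 4.572 m / (2.998×10⁸ m/s × 1.240×10^-8 s) = 1.2299. Since d = βγcτ, x = βγ = β/√(1−β²).
Solving: β² = x²/(1+x²) = 1.51265/2.51265 = 0.602014, so β = 0.776.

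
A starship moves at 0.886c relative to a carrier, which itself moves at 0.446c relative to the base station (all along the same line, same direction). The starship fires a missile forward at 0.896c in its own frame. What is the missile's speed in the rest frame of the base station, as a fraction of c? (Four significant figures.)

0.9975c

Apply u = (u'+v)/(1+u'v) twice. Missile in the carrier frame: (0.896+0.886)/(1+0.896·0.886) = 1.782/1.793856 = 0.99339c.
That velocity, transformed to the rest frame of the base station: (0.99339+0.446)/(1+0.99339·0.446) = 1.43939/1.44305194 = 0.99746c.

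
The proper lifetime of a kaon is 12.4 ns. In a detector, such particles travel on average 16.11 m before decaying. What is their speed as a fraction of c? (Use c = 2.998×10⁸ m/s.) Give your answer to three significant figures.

0.974c

Let x = d/(cτ) = 16.11 m / (2.998×10⁸ m/s × 1.240×10^-8 s) = 4.3335. Since d = βγcτ, x = βγ = β/√(1−β²).
Solving: β² = x²/(1+x²) = 18.7792/19.7792 = 0.949442, so β = 0.974.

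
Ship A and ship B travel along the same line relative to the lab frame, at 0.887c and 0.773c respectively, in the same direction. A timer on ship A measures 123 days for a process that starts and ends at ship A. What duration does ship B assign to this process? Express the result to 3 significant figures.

132 days

Transform ship A's velocity into ship B's frame: (0.887 − 0.773)/(1 − 0.887·0.773) = 0.114/0.314349, so the relative speed is 0.36265c.
γ for this relative speed: γ = 1/√(1 − 0.131515) = 1.073.
The clock on ship A records proper time, so ship B measures Δt = γΔτ = 1.073 × 123 = 132 days.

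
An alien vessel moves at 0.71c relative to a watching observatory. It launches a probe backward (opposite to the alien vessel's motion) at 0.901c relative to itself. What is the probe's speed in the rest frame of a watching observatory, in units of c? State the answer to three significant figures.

In units of c, u = (u' + v)/(1 + u'v) with u' = −0.901 and v = 0.71.
Numerator: −0.901 + 0.71 = −0.191. Denominator: 1 + (−0.901)(0.71) = 0.36029.
u = −0.191/0.36029 = −0.53013, so the speed is 0.530c.

0.530c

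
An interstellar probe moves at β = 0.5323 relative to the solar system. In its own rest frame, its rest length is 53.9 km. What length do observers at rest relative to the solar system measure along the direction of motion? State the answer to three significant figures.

γ = 1/√(1 − β²) = 1/√(1 − 0.28334329) = 1/√0.71665671 = 1/0.846556 = 1.1813.
Along the direction of motion the measured length is L₀/γ = 53.9/1.1813 = 45.6 km.

45.6 km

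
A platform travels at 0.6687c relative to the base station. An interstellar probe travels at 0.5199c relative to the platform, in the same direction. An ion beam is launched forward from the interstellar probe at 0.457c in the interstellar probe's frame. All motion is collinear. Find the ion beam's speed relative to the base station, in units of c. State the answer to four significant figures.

0.9543c

First combine the ion beam and interstellar probe (S''→S'): u₁ = (0.457 + 0.5199)/(1 + 0.457×0.5199) = 0.9769/1.2375943 = 0.78935.
Then combine with the platform (S'→S): u = (0.78935 + 0.6687)/(1 + 0.78935×0.6687) = 1.45805/1.527838345 = 0.95432.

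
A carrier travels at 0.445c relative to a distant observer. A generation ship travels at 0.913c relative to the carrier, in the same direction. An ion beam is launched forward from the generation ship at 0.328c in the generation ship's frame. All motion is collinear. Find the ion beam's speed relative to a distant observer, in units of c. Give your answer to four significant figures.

0.9825c

Compose velocities in two stages. Stage 1 (into S'): u₁ = (0.328+0.913)/(1+0.328×0.913) = 0.95501.
Stage 2 (into S): u = (0.95501+0.445)/(1+0.95501×0.445) = 0.98248, so the speed is 0.9825c.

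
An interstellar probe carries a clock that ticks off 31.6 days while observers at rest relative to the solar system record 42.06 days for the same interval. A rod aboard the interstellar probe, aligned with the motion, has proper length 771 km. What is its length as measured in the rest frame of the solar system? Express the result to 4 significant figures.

From Δt = γΔτ: γ = 42.06/31.6 = 1.33101.
The rod contracts by the same γ: 771 km / 1.33101 = 579.3 km.

579.3 km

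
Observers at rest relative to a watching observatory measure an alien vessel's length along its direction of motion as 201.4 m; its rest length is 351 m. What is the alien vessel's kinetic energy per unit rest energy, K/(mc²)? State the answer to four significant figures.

0.7428

Length contraction gives γ = L₀/L = 351/201.4 = 1.7428.
Since K = (γ−1)mc², K/(mc²) = 1.7428 − 1 = 0.7428.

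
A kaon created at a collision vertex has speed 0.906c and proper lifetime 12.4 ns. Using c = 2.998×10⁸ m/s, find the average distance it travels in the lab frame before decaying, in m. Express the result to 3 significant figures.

With β = 0.906, γ = 1/√(1 − 0.906²) = 1/√0.179164 = 2.3625.
Lab-frame lifetime: Δt = γτ = 2.3625 × 12.4 ns = 29.295 ns.
Distance: d = vΔt = 0.906 × 2.998×10⁸ m/s × 2.9295×10^-8 s = 7.96 m.

7.96 m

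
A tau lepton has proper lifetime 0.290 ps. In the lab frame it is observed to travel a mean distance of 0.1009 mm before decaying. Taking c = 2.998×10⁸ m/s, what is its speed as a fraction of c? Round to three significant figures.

Let x = d/(cτ) = 1.009×10^-4 m / (2.998×10⁸ m/s × 2.900×10^-13 s) = 1.1605. Since d = βγcτ, x = βγ = β/√(1−β²).
Solving: β² = x²/(1+x²) = 1.34676/2.34676 = 0.573881, so β = 0.758.

0.758c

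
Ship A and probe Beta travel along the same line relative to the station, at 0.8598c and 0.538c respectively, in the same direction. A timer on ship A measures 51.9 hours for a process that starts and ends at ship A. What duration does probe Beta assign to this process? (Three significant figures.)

64.8 hours

The velocity of ship A relative to probe Beta is (0.8598 − 0.538)c / (1 − 0.8598×0.538) = 0.59878c; relative speed 0.59878c.
γ for this relative speed: γ = 1/√(1 − 0.358537) = 1.2486.
The clock on ship A records proper time, so probe Beta measures Δt = γΔτ = 1.2486 × 51.9 = 64.8 hours.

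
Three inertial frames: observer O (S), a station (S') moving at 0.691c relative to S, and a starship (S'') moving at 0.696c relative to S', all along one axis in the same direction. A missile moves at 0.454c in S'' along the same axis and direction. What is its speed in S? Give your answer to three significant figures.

First combine the missile and starship (S''→S'): u₁ = (0.454 + 0.696)/(1 + 0.454×0.696) = 1.15/1.315984 = 0.87387.
Then combine with the station (S'→S): u = (0.87387 + 0.691)/(1 + 0.87387×0.691) = 1.56487/1.60384417 = 0.9757.

0.976c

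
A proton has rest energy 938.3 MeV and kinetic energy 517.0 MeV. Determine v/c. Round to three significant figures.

K = (γ−1)mc², so γ = 1 + 517.0/938.3 = 1.551.
Then v/c = √(1 − γ⁻²) = √(1 − 0.415697) = √0.584303 = 0.764.

0.764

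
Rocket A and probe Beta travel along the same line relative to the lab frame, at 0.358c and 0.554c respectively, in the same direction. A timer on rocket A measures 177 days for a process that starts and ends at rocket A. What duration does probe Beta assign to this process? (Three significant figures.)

Transform rocket A's velocity into probe Beta's frame: (0.358 − 0.554)/(1 − 0.358·0.554) = −0.196/0.801668, so the relative speed is 0.24449c.
γ for this relative speed: γ = 1/√(1 − 0.0597754) = 1.0313.
The clock on rocket A records proper time, so probe Beta measures Δt = γΔτ = 1.0313 × 177 = 183 days.

183 days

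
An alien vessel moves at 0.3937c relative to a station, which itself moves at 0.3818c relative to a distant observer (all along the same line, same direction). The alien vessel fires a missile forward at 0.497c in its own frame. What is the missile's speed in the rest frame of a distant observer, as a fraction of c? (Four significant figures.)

0.8772c

First combine the missile and alien vessel (S''→S'): u₁ = (0.497 + 0.3937)/(1 + 0.497×0.3937) = 0.8907/1.1956689 = 0.74494.
Then combine with the station (S'→S): u = (0.74494 + 0.3818)/(1 + 0.74494×0.3818) = 1.12674/1.284418092 = 0.87724.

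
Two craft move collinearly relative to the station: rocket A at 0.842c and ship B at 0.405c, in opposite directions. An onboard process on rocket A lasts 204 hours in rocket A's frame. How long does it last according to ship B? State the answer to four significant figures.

554.6 hours

The velocity of rocket A relative to ship B is (0.842 + 0.405)c / (1 + 0.842×0.405) = 0.9299c; relative speed 0.9299c.
γ for this relative speed: γ = 1/√(1 − 0.864714) = 2.7188.
Rocket A's interval is proper; time dilation gives Δt_B = γΔτ = 2.7188 × 204 hours = 554.6 hours.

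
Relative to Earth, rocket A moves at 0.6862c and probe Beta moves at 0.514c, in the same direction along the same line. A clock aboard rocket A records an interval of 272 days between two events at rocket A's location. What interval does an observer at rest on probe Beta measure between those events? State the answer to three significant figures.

282 days

Transform rocket A's velocity into probe Beta's frame: (0.6862 − 0.514)/(1 − 0.6862·0.514) = 0.1722/0.6472932, so the relative speed is 0.26603c.
At |u| = 0.26603c, γ = (1 − 0.070772)^(−1/2) = 1.0374.
The clock on rocket A records proper time, so probe Beta measures Δt = γΔτ = 1.0374 × 272 = 282 days.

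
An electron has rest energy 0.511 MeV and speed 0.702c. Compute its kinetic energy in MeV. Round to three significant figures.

0.207 MeV

γ = 1/√(1 − β²) = 1/√(1 − 0.492804) = 1/√0.507196 = 1/0.712177 = 1.40415.
Kinetic energy: K = (γ − 1)mc² = (1.40415 − 1) × 0.511 MeV = 0.40415 × 0.511 = 0.207 MeV.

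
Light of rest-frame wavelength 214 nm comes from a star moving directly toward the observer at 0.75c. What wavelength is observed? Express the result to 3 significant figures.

Relativistic Doppler for wavelength: λ_obs = λ_src · √((1−β)/(1+β)).
With β = 0.75: factor = √(0.25/1.75) = 0.37796.
λ_obs = 214 × 0.37796 = 80.9 nm.

80.9 nm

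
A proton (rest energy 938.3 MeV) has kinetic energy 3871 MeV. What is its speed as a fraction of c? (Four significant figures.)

0.9808c

K = (γ−1)mc², so γ = 1 + 3871/938.3 = 5.1255.
Then v/c = √(1 − γ⁻²) = √(1 − 0.0380651) = √0.9619349 = 0.9808.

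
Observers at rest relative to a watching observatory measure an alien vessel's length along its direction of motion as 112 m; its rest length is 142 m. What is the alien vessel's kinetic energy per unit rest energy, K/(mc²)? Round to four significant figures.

From L = L₀/γ: γ = 142/112 = 1.26786.
K/(mc²) = γ − 1 = 1.26786 − 1 = 0.2679.

0.2679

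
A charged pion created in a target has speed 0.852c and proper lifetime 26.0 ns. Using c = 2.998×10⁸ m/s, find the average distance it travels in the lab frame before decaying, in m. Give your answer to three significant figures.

12.7 m

γ = 1/√(1 − β²) = 1/√(1 − 0.725904) = 1/√0.274096 = 1/0.523542 = 1.9101.
Lab-frame lifetime: Δt = γτ = 1.9101 × 26.0 ns = 49.663 ns.
Distance: d = vΔt = 0.852 × 2.998×10⁸ m/s × 4.9663×10^-8 s = 12.7 m.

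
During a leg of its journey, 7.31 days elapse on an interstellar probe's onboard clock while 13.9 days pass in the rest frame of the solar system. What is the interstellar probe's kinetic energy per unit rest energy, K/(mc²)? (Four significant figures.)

From Δt = γΔτ: γ = 13.9/7.31 = 1.9015.
K/(mc²) = γ − 1 = 1.9015 − 1 = 0.9015.

0.9015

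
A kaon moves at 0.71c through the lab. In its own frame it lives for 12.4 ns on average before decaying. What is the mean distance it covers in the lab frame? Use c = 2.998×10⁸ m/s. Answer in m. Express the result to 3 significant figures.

With β = 0.71, γ = 1/√(1 − 0.71²) = 1/√0.4959 = 1.42.
Lab-frame lifetime: Δt = γτ = 1.42 × 12.4 ns = 17.608 ns.
Distance: d = vΔt = 0.71 × 2.998×10⁸ m/s × 1.7608×10^-8 s = 3.75 m.

3.75 m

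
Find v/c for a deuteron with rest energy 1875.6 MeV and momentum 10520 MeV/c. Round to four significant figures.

0.9845

pc/(mc²) = 10520/1875.6 = 5.6089 = βγ = β/√(1−β²).
So β² = x²/(1 + x²) with x = 5.6089: x² = 31.4598, β² = 31.4598/32.4598 = 0.969193, β = 0.9845.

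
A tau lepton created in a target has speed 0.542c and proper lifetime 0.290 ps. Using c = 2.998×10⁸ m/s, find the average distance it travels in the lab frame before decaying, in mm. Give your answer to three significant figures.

0.0561 mm

With β = 0.542, γ = 1/√(1 − 0.542²) = 1/√0.706236 = 1.1899.
Lab-frame lifetime: Δt = γτ = 1.1899 × 0.290 ps = 0.34507 ps.
Distance: d = vΔt = 0.542 × 2.998×10⁸ m/s × 3.4507×10^-13 s = 5.61×10^-5 m = 0.0561 mm.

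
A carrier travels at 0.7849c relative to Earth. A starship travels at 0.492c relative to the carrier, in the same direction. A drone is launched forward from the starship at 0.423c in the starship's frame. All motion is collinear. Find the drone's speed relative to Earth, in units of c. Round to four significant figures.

Compose velocities in two stages. Stage 1 (into S'): u₁ = (0.423+0.492)/(1+0.423×0.492) = 0.75738.
Stage 2 (into S): u = (0.75738+0.7849)/(1+0.75738×0.7849) = 0.96727, so the speed is 0.9673c.

0.9673c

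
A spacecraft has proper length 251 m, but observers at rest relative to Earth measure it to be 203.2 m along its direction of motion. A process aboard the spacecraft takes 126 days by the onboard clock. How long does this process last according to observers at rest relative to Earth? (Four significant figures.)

From L = L₀/γ: γ = 251/203.2 = 1.23524.
The same γ dilates the second interval: 1.23524 × 126 days = 155.6 days.

155.6 days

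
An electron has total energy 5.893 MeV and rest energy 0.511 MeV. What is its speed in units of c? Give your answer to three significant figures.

0.996c

Total energy E = γmc² gives γ = 5.893/0.511 = 11.532.
Hence β = √(1 − 1/γ²) = √(1 − 0.00751953) = √0.99248047 = 0.996.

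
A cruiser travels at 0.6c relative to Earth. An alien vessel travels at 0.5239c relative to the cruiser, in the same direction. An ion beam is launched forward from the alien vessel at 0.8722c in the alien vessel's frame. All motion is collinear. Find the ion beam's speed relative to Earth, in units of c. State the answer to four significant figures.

0.9894c

Compose velocities in two stages. Stage 1 (into S'): u₁ = (0.8722+0.5239)/(1+0.8722×0.5239) = 0.95824.
Stage 2 (into S): u = (0.95824+0.6)/(1+0.95824×0.6) = 0.98939, so the speed is 0.9894c.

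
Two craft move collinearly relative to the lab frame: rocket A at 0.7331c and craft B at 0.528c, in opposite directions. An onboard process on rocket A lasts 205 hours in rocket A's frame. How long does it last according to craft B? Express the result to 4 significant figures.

492.3 hours

Transform rocket A's velocity into craft B's frame: (0.7331 + 0.528)/(1 + 0.7331·0.528) = 1.2611/1.3870768, so the relative speed is 0.90918c.
γ for this relative speed: γ = 1/√(1 − 0.826608) = 2.4015.
Rocket A's interval is proper; time dilation gives Δt_B = γΔτ = 2.4015 × 205 hours = 492.3 hours.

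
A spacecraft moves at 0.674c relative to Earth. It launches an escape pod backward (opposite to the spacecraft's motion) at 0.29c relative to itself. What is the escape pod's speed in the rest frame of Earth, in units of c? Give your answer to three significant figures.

0.477c

Relativistic velocity addition: u = (u' + v)/(1 + u'v/c²), with u' = −0.29c and v = 0.674c.
Numerator: −0.29 + 0.674 = 0.384. Denominator: 1 + (−0.29)(0.674) = 0.80454.
u = 0.384/0.80454 = 0.47729, so the speed is 0.477c.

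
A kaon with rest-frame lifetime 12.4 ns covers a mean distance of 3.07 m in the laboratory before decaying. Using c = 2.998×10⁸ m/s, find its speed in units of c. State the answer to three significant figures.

Let x = d/(cτ) = 3.070 m / (2.998×10⁸ m/s × 1.240×10^-8 s) = 0.82582. Since d = βγcτ, x = βγ = β/√(1−β²).
Solving: β² = x²/(1+x²) = 0.681979/1.681979 = 0.405462, so β = 0.637.

0.637c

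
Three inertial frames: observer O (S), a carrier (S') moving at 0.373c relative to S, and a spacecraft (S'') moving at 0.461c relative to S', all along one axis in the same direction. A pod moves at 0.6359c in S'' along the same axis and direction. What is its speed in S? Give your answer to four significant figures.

0.9277c

Compose velocities in two stages. Stage 1 (into S'): u₁ = (0.6359+0.461)/(1+0.6359×0.461) = 0.84824.
Stage 2 (into S): u = (0.84824+0.373)/(1+0.84824×0.373) = 0.92772, so the speed is 0.9277c.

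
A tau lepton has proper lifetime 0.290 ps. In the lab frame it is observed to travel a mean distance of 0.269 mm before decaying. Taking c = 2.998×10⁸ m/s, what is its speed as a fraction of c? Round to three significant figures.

Let x = d/(cτ) = 2.690×10^-4 m / (2.998×10⁸ m/s × 2.900×10^-13 s) = 3.094. Since d = βγcτ, x = βγ = β/√(1−β²).
Solving: β² = x²/(1+x²) = 9.57284/10.57284 = 0.905418, so β = 0.952.

0.952c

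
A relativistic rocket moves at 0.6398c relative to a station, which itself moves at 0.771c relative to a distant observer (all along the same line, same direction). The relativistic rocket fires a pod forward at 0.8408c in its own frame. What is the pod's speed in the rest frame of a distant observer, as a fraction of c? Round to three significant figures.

0.995c

Compose velocities in two stages. Stage 1 (into S'): u₁ = (0.8408+0.6398)/(1+0.8408×0.6398) = 0.96271.
Stage 2 (into S): u = (0.96271+0.771)/(1+0.96271×0.771) = 0.9951, so the speed is 0.995c.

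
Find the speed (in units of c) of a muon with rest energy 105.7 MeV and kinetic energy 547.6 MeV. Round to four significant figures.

K = (γ−1)mc², so γ = 1 + 547.6/105.7 = 6.1807.
Then v/c = √(1 − γ⁻²) = √(1 − 0.0261773) = √0.9738227 = 0.9868.

0.9868c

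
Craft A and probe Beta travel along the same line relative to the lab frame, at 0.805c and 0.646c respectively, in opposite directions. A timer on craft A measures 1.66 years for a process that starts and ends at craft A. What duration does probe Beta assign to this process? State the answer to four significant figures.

5.572 years

The velocity of craft A relative to probe Beta is (0.805 + 0.646)c / (1 + 0.805×0.646) = 0.95459c; relative speed 0.95459c.
γ for this relative speed: γ = 1/√(1 − 0.911242) = 3.3566.
The clock on craft A records proper time, so probe Beta measures Δt = γΔτ = 3.3566 × 1.66 = 5.572 years.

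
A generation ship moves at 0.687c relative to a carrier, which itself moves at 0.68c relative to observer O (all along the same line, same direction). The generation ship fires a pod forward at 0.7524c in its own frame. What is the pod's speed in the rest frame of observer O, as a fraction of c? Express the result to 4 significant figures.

First combine the pod and generation ship (S''→S'): u₁ = (0.7524 + 0.687)/(1 + 0.7524×0.687) = 1.4394/1.5168988 = 0.94891.
Then combine with the carrier (S'→S): u = (0.94891 + 0.68)/(1 + 0.94891×0.68) = 1.62891/1.6452588 = 0.99006.

0.9901c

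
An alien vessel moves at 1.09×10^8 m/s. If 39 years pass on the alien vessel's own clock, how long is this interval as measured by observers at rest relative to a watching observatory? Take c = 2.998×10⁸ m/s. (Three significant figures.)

β = v/c = (1.09×10^8 m/s)/(2.998×10⁸ m/s) = 0.363576.
With β = 0.363576, γ = 1/√(1 − 0.363576²) = 1/√0.8678125 = 1.0735.
The onboard clock measures proper time, so the interval in the rest frame of a watching observatory is dilated: Δt = γ·Δτ = 1.0735 × 39 years = 41.9 years.

41.9 years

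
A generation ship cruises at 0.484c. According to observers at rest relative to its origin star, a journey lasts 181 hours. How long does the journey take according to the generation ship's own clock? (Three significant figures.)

γ = 1/√(1 − β²) = 1/√(1 − 0.234256) = 1/√0.765744 = 1/0.875068 = 1.1428.
The moving clock records proper time: Δτ = Δt/γ = 181/1.1428 = 158 hours.

158 hours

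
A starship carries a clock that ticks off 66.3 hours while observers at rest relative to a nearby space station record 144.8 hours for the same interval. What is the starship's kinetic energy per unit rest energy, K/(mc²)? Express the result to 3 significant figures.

1.18

The time-dilation ratio gives γ = 144.8/66.3 = 2.18401.
K/(mc²) = γ − 1 = 2.18401 − 1 = 1.18.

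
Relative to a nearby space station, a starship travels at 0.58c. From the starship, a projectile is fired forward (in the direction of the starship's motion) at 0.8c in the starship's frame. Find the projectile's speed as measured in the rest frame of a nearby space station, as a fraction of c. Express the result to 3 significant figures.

0.943c

In units of c, u = (u' + v)/(1 + u'v) with u' = 0.8 and v = 0.58.
Numerator: 0.8 + 0.58 = 1.38. Denominator: 1 + (0.8)(0.58) = 1.464.
u = 1.38/1.464 = 0.94262, so the speed is 0.943c.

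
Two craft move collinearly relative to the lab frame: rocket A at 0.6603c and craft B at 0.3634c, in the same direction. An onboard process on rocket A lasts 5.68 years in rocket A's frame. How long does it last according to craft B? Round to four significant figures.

6.170 years

The velocity of rocket A relative to craft B is (0.6603 − 0.3634)c / (1 − 0.6603×0.3634) = 0.39063c; relative speed 0.39063c.
γ for this relative speed: γ = 1/√(1 − 0.152592) = 1.0863.
Rocket A's interval is proper; time dilation gives Δt_B = γΔτ = 1.0863 × 5.68 years = 6.170 years.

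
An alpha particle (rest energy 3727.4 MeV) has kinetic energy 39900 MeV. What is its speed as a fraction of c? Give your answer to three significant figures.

K = (γ−1)mc², so γ = 1 + 39900/3727.4 = 11.705.
Then v/c = √(1 − γ⁻²) = √(1 − 0.0072989) = √0.9927011 = 0.996.

0.996c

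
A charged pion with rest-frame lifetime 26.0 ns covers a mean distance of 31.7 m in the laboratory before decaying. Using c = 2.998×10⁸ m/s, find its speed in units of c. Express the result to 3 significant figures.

Lab distance = (lab lifetime)·v = γτ·βc, so βγ = d/(cτ) = 31.70/(2.998×10⁸ × 2.600×10^-8) = 4.0668.
With βγ = 4.0668: γ² = 1 + (βγ)² = 17.5389, and β = (βγ)/γ = 4.0668/4.18795 = 0.971.

0.971c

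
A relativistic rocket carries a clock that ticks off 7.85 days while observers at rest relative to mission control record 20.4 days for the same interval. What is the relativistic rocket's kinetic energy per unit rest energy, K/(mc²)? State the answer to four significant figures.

The time-dilation ratio gives γ = 20.4/7.85 = 2.59873.
K/(mc²) = γ − 1 = 2.59873 − 1 = 1.599.

1.599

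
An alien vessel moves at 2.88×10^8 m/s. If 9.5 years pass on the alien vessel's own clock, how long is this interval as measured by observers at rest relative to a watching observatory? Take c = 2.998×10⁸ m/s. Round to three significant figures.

34.2 years

β = v/c = (2.88×10^8 m/s)/(2.998×10⁸ m/s) = 0.96064.
β² = 0.9228292096, so γ = 1/√0.0771707904 = 3.5998.
The onboard clock measures proper time, so the interval in the rest frame of a watching observatory is dilated: Δt = γ·Δτ = 3.5998 × 9.5 years = 34.2 years.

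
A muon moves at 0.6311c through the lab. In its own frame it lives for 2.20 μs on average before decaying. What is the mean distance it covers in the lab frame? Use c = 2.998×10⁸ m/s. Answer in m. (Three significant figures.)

537 m

With β = 0.6311, γ = 1/√(1 − 0.6311²) = 1/√0.60171279 = 1.2892.
Lab-frame lifetime: Δt = γτ = 1.2892 × 2.20 μs = 2.8362 μs.
Distance: d = vΔt = 0.6311 × 2.998×10⁸ m/s × 2.8362×10^-6 s = 537 m.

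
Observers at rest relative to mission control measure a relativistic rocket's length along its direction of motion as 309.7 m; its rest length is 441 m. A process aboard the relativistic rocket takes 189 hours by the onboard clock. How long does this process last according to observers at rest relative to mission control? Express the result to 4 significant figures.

269.1 hours

Length contraction gives γ = L₀/L = 441/309.7 = 1.42396.
The same γ dilates the second interval: 1.42396 × 189 hours = 269.1 hours.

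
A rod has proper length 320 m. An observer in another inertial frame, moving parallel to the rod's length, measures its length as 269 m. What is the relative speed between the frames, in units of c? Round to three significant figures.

0.542c

Length contraction gives γ = L₀/L = 320/269 = 1.1896.
β = √(1 − 1/γ²) = √0.29336 = 0.542.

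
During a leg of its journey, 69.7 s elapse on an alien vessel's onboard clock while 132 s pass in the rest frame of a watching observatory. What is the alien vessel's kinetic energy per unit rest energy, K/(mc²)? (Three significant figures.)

0.894

From Δt = γΔτ: γ = 132/69.7 = 1.89383.
Since K = (γ−1)mc², K/(mc²) = 1.89383 − 1 = 0.894.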